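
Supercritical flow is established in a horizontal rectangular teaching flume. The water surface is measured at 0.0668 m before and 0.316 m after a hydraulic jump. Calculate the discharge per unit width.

For a rectangular channel the momentum equation gives q² = ½·g·y₁·y₂·(y₁ + y₂) = ½×9.81×0.0668×0.316×0.383 = 0.0396.
q = √0.0396 = 0.199 m²/s.

q = 0.199 m²/s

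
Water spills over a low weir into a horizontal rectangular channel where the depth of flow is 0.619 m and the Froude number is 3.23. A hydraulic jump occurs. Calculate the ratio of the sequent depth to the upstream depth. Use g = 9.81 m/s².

Fr₁ = 3.23 (given).
From the momentum equation for a rectangular channel, y₂/y₁ = ½[√(1 + 8Fr₁²) − 1] = ½[√84.46 − 1] = 4.10.

y₂/y₁ = 4.10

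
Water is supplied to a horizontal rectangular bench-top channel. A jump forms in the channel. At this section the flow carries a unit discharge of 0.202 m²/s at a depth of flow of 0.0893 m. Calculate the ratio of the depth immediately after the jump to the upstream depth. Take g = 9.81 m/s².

y₂/y₁ = 2.95

V₁ = q/y₁ = 0.202/0.0893 = 2.26 m/s. Fr₁ = V₁/√(g·y₁) = 2.26/√(9.81×0.0893) = 2.42.
Sequent-depth ratio: y₂/y₁ = ½[√(1 + 8Fr₁²) − 1] = ½[√47.73 − 1] = 2.95.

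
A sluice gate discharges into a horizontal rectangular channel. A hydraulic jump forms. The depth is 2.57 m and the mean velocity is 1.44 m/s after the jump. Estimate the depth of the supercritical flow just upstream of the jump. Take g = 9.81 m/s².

y₁ = 0.370 m

Fr₂ = V₂/√(g·y₂) = 1.44/√(9.81×2.57) = 0.287.
Applying the sequent-depth relation in reverse, y₁/y₂ = ½[√(1 + 8Fr₂²) − 1] = ½[√1.658 − 1] = 0.144.
y₁ = 0.144 × 2.57 = 0.370 m.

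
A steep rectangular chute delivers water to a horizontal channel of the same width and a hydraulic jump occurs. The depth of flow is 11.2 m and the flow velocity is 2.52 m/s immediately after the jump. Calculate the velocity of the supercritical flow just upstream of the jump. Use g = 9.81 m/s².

V₁ = 24.1 m/s

Fr₂ = V₂/√(g·y₂) = 2.52/√(9.81×11.2) = 0.240.
Since the conjugate-depth ratio holds either way, y₁/y₂ = ½[√(1 + 8Fr₂²) − 1] = ½[√1.462 − 1] = 0.105.
y₁ = 0.105 × 11.2 = 1.17 m.
V₁ = q/y₁ = 28.2/1.17 = 24.1 m/s.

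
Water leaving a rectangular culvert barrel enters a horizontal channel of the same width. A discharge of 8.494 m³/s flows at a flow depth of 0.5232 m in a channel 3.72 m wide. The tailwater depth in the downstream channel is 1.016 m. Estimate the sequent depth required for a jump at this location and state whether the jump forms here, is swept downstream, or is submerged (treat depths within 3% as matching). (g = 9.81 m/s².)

q = Q/b = 8.494/3.72 = 2.283 m²/s; V₁ = q/y₁ = 4.364 m/s. Fr₁ = V₁/√(g·y₁) = 1.926.
From the momentum equation for a rectangular channel, y₂/y₁ = ½[√(1 + 8Fr₁²) − 1] = ½[√30.686 − 1] = 2.270.
y₂ = 2.270 × 0.5232 = 1.188 m.
Tailwater y_tw = 1.016 m: y_tw < y₂, so the jump is swept downstream.

y₂ = 1.188 m; the jump is swept downstream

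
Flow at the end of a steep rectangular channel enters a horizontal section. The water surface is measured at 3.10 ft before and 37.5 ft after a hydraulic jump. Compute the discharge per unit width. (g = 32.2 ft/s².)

For a rectangular channel the momentum equation gives q² = ½·g·y₁·y₂·(y₁ + y₂) = ½×32.2×3.10×37.5×40.6 = 75988.
q = √75988 = 276 ft²/s.

q = 276 ft²/s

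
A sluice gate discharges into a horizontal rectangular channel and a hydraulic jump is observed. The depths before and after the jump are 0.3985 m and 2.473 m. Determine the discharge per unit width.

For a rectangular channel the momentum equation gives q² = ½·g·y₁·y₂·(y₁ + y₂) = ½×9.81×0.3985×2.473×2.871 = 13.88.
q = √13.88 = 3.726 m²/s.

q = 3.726 m²/s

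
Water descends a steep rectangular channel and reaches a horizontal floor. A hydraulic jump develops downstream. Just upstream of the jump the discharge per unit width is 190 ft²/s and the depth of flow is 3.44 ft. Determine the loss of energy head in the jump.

ΔE = 26.0 ft

V₁ = q/y₁ = 190/3.44 = 55.2 ft/s. Fr₁ = V₁/√(g·y₁) = 55.2/√(32.2×3.44) = 5.25.
Sequent-depth ratio: y₂/y₁ = ½[√(1 + 8Fr₁²) − 1] = ½[√221.3 − 1] = 6.94.
y₂ = 6.94 × 3.44 = 23.9 ft.
Head loss: ΔE = (y₂ − y₁)³/(4y₁y₂) = (23.9 − 3.44)³/(4×3.44×23.9) = 8525/328 = 26.0 ft.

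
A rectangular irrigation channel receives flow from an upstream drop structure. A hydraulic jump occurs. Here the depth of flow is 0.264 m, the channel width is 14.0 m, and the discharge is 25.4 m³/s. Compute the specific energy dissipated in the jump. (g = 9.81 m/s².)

ΔE = 1.13 m

q = Q/b = 25.4/14.0 = 1.81 m²/s; V₁ = q/y₁ = 6.87 m/s. Fr₁ = V₁/√(g·y₁) = 4.27.
Bélanger equation: y₂/y₁ = ½[√(1 + 8Fr₁²) − 1] = ½[√146.9 − 1] = 5.56.
y₂ = 5.56 × 0.264 = 1.47 m.
V₂ = q/y₂ = 1.81/1.47 = 1.24 m/s. E₁ = y₁ + V₁²/2g = 2.67 m; E₂ = y₂ + V₂²/2g = 1.55 m. ΔE = E₁ − E₂ = 1.13 m.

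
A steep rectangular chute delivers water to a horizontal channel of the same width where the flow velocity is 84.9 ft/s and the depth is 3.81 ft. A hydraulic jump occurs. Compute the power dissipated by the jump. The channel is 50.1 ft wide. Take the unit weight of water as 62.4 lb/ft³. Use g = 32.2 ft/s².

P = 138359 hp

Fr₁ = V₁/√(g·y₁) = 84.9/√(32.2×3.81) = 7.67.
Conjugate-depth relation: y₂/y₁ = ½[√(1 + 8Fr₁²) − 1] = ½[√471.0 − 1] = 10.4.
y₂ = 10.4 × 3.81 = 39.4 ft.
q = V₁·y₁ = 84.9 × 3.81 = 323 ft²/s. V₂ = q/y₂ = 323/39.4 = 8.20 ft/s. E₁ = y₁ + V₁²/2g = 116 ft; E₂ = y₂ + V₂²/2g = 40.5 ft. ΔE = E₁ − E₂ = 75.3 ft.
Q = q·b = 323 × 50.1 = 16206 cfs. P = γ·Q·ΔE/550 = 62.4 × 16206 × 75.3 / 550 = 138359 hp.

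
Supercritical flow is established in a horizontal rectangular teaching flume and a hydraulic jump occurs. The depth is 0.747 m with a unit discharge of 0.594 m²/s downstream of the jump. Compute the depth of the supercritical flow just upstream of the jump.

y₁ = 0.112 m

V₂ = q/y₂ = 0.594/0.747 = 0.795 m/s; Fr₂ = V₂/√(g·y₂) = 0.294.
From the momentum equation (using Fr₂), y₁/y₂ = ½[√(1 + 8Fr₂²) − 1] = ½[√1.690 − 1] = 0.150.
y₁ = 0.150 × 0.747 = 0.112 m.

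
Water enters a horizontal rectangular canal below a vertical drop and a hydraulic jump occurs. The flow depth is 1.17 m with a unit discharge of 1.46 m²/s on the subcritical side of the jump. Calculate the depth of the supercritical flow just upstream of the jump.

y₁ = 0.260 m

V₂ = q/y₂ = 1.46/1.17 = 1.25 m/s; Fr₂ = V₂/√(g·y₂) = 0.368.
Applying the sequent-depth relation in reverse, y₁/y₂ = ½[√(1 + 8Fr₂²) − 1] = ½[√2.085 − 1] = 0.222.
y₁ = 0.222 × 1.17 = 0.260 m.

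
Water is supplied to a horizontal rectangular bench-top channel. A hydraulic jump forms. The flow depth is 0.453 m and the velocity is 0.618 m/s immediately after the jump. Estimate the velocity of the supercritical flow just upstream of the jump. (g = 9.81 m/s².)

V₁ = 4.13 m/s

Fr₂ = V₂/√(g·y₂) = 0.618/√(9.81×0.453) = 0.293.
The Bélanger relation is symmetric: y₁/y₂ = ½[√(1 + 8Fr₂²) − 1] = ½[√1.688 − 1] = 0.150.
y₁ = 0.150 × 0.453 = 0.0677 m.
V₁ = q/y₁ = 0.280/0.0677 = 4.13 m/s.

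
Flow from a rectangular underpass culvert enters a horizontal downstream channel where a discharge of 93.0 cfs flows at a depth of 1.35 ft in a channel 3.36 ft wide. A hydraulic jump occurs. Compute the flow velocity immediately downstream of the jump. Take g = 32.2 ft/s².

q = Q/b = 93.0/3.36 = 27.7 ft²/s; V₁ = q/y₁ = 20.5 ft/s. Fr₁ = V₁/√(g·y₁) = 3.11.
By Bélanger, y₂/y₁ = ½[√(1 + 8Fr₁²) − 1] = ½[√78.36 − 1] = 3.93.
y₂ = 3.93 × 1.35 = 5.30 ft.
V₂ = q/y₂ = 27.7/5.30 = 5.22 ft/s.

V₂ = 5.22 ft/s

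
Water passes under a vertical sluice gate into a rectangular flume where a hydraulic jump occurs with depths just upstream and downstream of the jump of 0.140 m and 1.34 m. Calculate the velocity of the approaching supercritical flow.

V₁ = 8.34 m/s

For a rectangular channel the momentum equation gives q² = ½·g·y₁·y₂·(y₁ + y₂) = ½×9.81×0.140×1.34×1.48 = 1.36.
q = √1.36 = 1.17 m²/s.
V₁ = q/y₁ = 1.17/0.140 = 8.34 m/s.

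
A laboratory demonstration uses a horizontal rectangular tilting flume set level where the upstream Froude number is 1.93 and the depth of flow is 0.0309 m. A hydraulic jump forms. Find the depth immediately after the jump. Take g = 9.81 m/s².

y₂ = 0.0703 m

Fr₁ = 1.93 (given).
Bélanger equation: y₂/y₁ = ½[√(1 + 8Fr₁²) − 1] = ½[√30.80 − 1] = 2.27.
y₂ = 2.27 × 0.0309 = 0.0703 m.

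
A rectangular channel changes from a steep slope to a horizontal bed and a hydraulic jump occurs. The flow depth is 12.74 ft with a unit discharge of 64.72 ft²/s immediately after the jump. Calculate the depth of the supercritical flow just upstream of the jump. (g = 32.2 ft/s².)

y₁ = 1.440 ft

V₂ = q/y₂ = 64.72/12.74 = 5.080 ft/s; Fr₂ = V₂/√(g·y₂) = 0.2508.
The Bélanger relation is symmetric: y₁/y₂ = ½[√(1 + 8Fr₂²) − 1] = ½[√1.5033 − 1] = 0.1130.
y₁ = 0.1130 × 12.74 = 1.440 ft.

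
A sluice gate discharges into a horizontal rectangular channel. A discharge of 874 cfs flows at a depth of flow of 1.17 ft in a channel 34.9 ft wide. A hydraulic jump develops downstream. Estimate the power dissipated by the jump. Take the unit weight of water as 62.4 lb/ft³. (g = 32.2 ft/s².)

q = Q/b = 874/34.9 = 25.0 ft²/s; V₁ = q/y₁ = 21.4 ft/s. Fr₁ = V₁/√(g·y₁) = 3.49.
Conjugate-depth relation: y₂/y₁ = ½[√(1 + 8Fr₁²) − 1] = ½[√98.29 − 1] = 4.46.
y₂ = 4.46 × 1.17 = 5.21 ft.
V₂ = q/y₂ = 25.0/5.21 = 4.80 ft/s. E₁ = y₁ + V₁²/2g = 8.28 ft; E₂ = y₂ + V₂²/2g = 5.57 ft. ΔE = E₁ − E₂ = 2.71 ft.
P = γ·Q·ΔE/550 = 62.4 × 874 × 2.71 / 550 = 269 hp.

P = 269 hp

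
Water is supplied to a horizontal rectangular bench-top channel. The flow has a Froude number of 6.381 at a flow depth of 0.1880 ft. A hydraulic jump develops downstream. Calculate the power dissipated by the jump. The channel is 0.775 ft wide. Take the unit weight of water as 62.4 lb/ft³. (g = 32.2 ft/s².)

Fr₁ = 6.381 (given).
Conjugate-depth relation: y₂/y₁ = ½[√(1 + 8Fr₁²) − 1] = ½[√326.74 − 1] = 8.538.
y₂ = 8.538 × 0.1880 = 1.605 ft.
V₁ = Fr₁·√(g·y₁) = 6.381×√(32.2×0.1880) = 15.70 ft/s; q = V₁·y₁ = 2.952 ft²/s. V₂ = q/y₂ = 2.952/1.605 = 1.839 ft/s. E₁ = y₁ + V₁²/2g = 4.015 ft; E₂ = y₂ + V₂²/2g = 1.658 ft. ΔE = E₁ − E₂ = 2.358 ft.
Q = q·b = 2.952 × 0.775 = 2.287 cfs. P = γ·Q·ΔE/550 = 62.4 × 2.287 × 2.358 / 550 = 0.6119 hp.

P = 0.6119 hp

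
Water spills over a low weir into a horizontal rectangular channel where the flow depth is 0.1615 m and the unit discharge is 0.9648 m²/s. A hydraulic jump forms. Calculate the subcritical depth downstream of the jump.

V₁ = q/y₁ = 0.9648/0.1615 = 5.974 m/s. Fr₁ = V₁/√(g·y₁) = 5.974/√(9.81×0.1615) = 4.746.
By Bélanger, y₂/y₁ = ½[√(1 + 8Fr₁²) − 1] = ½[√181.21 − 1] = 6.231.
y₂ = 6.231 × 0.1615 = 1.006 m.

y₂ = 1.006 m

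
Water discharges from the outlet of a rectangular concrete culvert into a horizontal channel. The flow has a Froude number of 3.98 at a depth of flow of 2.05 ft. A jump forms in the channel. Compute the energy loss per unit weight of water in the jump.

ΔE = 7.12 ft

Fr₁ = 3.98 (given).
Conjugate-depth relation: y₂/y₁ = ½[√(1 + 8Fr₁²) − 1] = ½[√127.7 − 1] = 5.15.
y₂ = 5.15 × 2.05 = 10.6 ft.
V₁ = Fr₁·√(g·y₁) = 3.98×√(32.2×2.05) = 32.3 ft/s; q = V₁·y₁ = 66.3 ft²/s. V₂ = q/y₂ = 66.3/10.6 = 6.28 ft/s. E₁ = y₁ + V₁²/2g = 18.3 ft; E₂ = y₂ + V₂²/2g = 11.2 ft. ΔE = E₁ − E₂ = 7.12 ft.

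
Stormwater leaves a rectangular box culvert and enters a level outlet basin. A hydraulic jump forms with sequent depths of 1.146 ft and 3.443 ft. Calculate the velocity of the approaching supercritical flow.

V₁ = 14.90 ft/s

For a rectangular channel the momentum equation gives q² = ½·g·y₁·y₂·(y₁ + y₂) = ½×32.2×1.146×3.443×4.589 = 291.5.
q = √291.5 = 17.07 ft²/s.
V₁ = q/y₁ = 17.07/1.146 = 14.90 ft/s.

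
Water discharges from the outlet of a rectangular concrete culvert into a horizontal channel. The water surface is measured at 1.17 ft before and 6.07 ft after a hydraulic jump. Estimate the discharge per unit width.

For a rectangular channel the momentum equation gives q² = ½·g·y₁·y₂·(y₁ + y₂) = ½×32.2×1.17×6.07×7.24 = 828.
q = √828 = 28.8 ft²/s.

q = 28.8 ft²/s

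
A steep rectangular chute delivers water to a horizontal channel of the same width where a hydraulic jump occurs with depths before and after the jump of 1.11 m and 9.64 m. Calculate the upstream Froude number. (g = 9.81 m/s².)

For a rectangular channel the momentum equation gives q² = ½·g·y₁·y₂·(y₁ + y₂) = ½×9.81×1.11×9.64×10.8 = 564.
q = √564 = 23.8 m²/s.
V₁ = q/y₁ = 21.4 m/s; Fr₁ = V₁/√(g·y₁) = 6.48.

Fr₁ = 6.48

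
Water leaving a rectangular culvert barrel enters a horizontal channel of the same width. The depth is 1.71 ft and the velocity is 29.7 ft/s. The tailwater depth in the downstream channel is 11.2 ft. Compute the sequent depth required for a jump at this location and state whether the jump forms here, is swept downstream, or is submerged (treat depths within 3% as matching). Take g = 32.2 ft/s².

y₂ = 8.86 ft; the jump is submerged

Fr₁ = V₁/√(g·y₁) = 29.7/√(32.2×1.71) = 4.00.
From the momentum equation for a rectangular channel, y₂/y₁ = ½[√(1 + 8Fr₁²) − 1] = ½[√129.2 − 1] = 5.18.
y₂ = 5.18 × 1.71 = 8.86 ft.
Tailwater y_tw = 11.2 ft: y_tw > y₂, so the jump is submerged.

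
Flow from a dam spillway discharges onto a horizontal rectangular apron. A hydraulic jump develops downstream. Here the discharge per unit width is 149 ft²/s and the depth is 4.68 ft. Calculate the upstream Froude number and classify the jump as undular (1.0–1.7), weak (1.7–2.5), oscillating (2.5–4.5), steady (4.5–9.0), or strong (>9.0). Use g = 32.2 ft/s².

V₁ = q/y₁ = 149/4.68 = 31.8 ft/s. Fr₁ = V₁/√(g·y₁) = 31.8/√(32.2×4.68) = 2.59.
Fr₁ = 2.59 lies in the oscillating range.

Fr₁ = 2.59; oscillating jump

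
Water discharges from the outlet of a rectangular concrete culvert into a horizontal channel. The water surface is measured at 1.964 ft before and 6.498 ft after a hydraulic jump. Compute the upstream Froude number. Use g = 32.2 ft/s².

Fr₁ = 2.670

For a rectangular channel the momentum equation gives q² = ½·g·y₁·y₂·(y₁ + y₂) = ½×32.2×1.964×6.498×8.462 = 1739.
q = √1739 = 41.70 ft²/s.
V₁ = q/y₁ = 21.23 ft/s; Fr₁ = V₁/√(g·y₁) = 2.670.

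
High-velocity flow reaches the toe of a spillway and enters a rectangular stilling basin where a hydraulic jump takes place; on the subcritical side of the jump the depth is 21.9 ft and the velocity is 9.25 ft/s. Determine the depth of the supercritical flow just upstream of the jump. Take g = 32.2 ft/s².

y₁ = 4.42 ft

Fr₂ = V₂/√(g·y₂) = 9.25/√(32.2×21.9) = 0.348.
From the momentum equation (using Fr₂), y₁/y₂ = ½[√(1 + 8Fr₂²) − 1] = ½[√1.971 − 1] = 0.202.
y₁ = 0.202 × 21.9 = 4.42 ft.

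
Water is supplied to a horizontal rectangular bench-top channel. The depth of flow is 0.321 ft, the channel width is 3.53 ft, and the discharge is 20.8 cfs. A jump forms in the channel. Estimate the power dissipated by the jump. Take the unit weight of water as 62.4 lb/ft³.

q = Q/b = 20.8/3.53 = 5.89 ft²/s; V₁ = q/y₁ = 18.4 ft/s. Fr₁ = V₁/√(g·y₁) = 5.71.
From the momentum equation for a rectangular channel, y₂/y₁ = ½[√(1 + 8Fr₁²) − 1] = ½[√261.8 − 1] = 7.59.
y₂ = 7.59 × 0.321 = 2.44 ft.
Head loss: ΔE = (y₂ − y₁)³/(4y₁y₂) = (2.44 − 0.321)³/(4×0.321×2.44) = 9.47/3.13 = 3.03 ft.
P = γ·Q·ΔE/550 = 62.4 × 20.8 × 3.03 / 550 = 7.14 hp.

P = 7.14 hp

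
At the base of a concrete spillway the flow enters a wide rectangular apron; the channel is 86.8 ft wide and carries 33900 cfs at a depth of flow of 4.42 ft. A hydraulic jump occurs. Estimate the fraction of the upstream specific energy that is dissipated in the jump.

q = Q/b = 33900/86.8 = 391 ft²/s; V₁ = q/y₁ = 88.4 ft/s. Fr₁ = V₁/√(g·y₁) = 7.41.
Conjugate-depth relation: y₂/y₁ = ½[√(1 + 8Fr₁²) − 1] = ½[√439.9 − 1] = 9.99.
y₂ = 9.99 × 4.42 = 44.1 ft.
E₁ = y₁ + V₁²/2g = 126 ft. ΔE = (y₂ − y₁)³/(4y₁y₂) = 80.3 ft. ΔE/E₁ = 80.3/126 = 0.639.

ΔE/E₁ = 0.639 (63.9%)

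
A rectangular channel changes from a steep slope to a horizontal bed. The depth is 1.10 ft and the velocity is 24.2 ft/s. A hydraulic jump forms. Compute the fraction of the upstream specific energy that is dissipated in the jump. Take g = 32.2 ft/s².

ΔE/E₁ = 0.399 (39.9%)

Fr₁ = V₁/√(g·y₁) = 24.2/√(32.2×1.10) = 4.07.
By Bélanger, y₂/y₁ = ½[√(1 + 8Fr₁²) − 1] = ½[√133.3 − 1] = 5.27.
y₂ = 5.27 × 1.10 = 5.80 ft.
E₁ = y₁ + V₁²/2g = 10.2 ft. ΔE = (y₂ − y₁)³/(4y₁y₂) = 4.07 ft. ΔE/E₁ = 4.07/10.2 = 0.399.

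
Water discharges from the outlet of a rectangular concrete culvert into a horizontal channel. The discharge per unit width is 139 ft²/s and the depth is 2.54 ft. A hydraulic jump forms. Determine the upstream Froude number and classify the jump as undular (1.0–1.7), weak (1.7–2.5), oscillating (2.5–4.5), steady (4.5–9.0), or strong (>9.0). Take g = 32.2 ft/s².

V₁ = q/y₁ = 139/2.54 = 54.7 ft/s. Fr₁ = V₁/√(g·y₁) = 54.7/√(32.2×2.54) = 6.05.
Fr₁ = 6.05 lies in the steady range.

Fr₁ = 6.05; steady jump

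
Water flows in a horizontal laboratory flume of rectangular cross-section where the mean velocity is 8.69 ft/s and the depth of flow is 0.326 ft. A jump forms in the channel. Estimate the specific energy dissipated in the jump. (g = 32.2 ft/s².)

ΔE = 0.308 ft

Fr₁ = V₁/√(g·y₁) = 8.69/√(32.2×0.326) = 2.68.
By Bélanger, y₂/y₁ = ½[√(1 + 8Fr₁²) − 1] = ½[√58.55 − 1] = 3.33.
y₂ = 3.33 × 0.326 = 1.08 ft.
q = V₁·y₁ = 8.69 × 0.326 = 2.83 ft²/s. V₂ = q/y₂ = 2.83/1.08 = 2.61 ft/s. E₁ = y₁ + V₁²/2g = 1.50 ft; E₂ = y₂ + V₂²/2g = 1.19 ft. ΔE = E₁ − E₂ = 0.308 ft.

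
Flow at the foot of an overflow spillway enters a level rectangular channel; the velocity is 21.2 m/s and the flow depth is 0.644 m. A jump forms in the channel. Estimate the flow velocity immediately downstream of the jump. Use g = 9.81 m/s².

Fr₁ = V₁/√(g·y₁) = 21.2/√(9.81×0.644) = 8.43.
Conjugate-depth relation: y₂/y₁ = ½[√(1 + 8Fr₁²) − 1] = ½[√570.1 − 1] = 11.4.
y₂ = 11.4 × 0.644 = 7.37 m.
q = V₁·y₁ = 21.2 × 0.644 = 13.7 m²/s.
V₂ = q/y₂ = 13.7/7.37 = 1.85 m/s.

V₂ = 1.85 m/s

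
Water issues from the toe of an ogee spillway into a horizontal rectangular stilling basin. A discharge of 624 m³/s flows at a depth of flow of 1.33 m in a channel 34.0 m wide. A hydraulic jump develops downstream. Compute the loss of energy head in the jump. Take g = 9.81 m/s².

q = Q/b = 624/34.0 = 18.4 m²/s; V₁ = q/y₁ = 13.8 m/s. Fr₁ = V₁/√(g·y₁) = 3.82.
Conjugate-depth relation: y₂/y₁ = ½[√(1 + 8Fr₁²) − 1] = ½[√117.8 − 1] = 4.93.
y₂ = 4.93 × 1.33 = 6.55 m.
V₂ = q/y₂ = 18.4/6.55 = 2.80 m/s. E₁ = y₁ + V₁²/2g = 11.0 m; E₂ = y₂ + V₂²/2g = 6.95 m. ΔE = E₁ − E₂ = 4.08 m.

ΔE = 4.08 m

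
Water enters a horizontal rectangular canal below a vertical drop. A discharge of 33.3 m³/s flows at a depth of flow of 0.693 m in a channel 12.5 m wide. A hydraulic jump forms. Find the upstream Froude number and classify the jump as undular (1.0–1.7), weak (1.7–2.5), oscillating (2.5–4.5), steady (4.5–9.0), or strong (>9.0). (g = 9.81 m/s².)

Fr₁ = 1.47; undular jump

q = Q/b = 33.3/12.5 = 2.66 m²/s; V₁ = q/y₁ = 3.84 m/s. Fr₁ = V₁/√(g·y₁) = 1.47.
Fr₁ = 1.47 lies in the undular range.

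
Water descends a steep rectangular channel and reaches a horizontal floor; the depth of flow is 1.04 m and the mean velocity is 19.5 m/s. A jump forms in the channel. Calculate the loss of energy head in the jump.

Fr₁ = V₁/√(g·y₁) = 19.5/√(9.81×1.04) = 6.10.
Conjugate-depth relation: y₂/y₁ = ½[√(1 + 8Fr₁²) − 1] = ½[√299.2 − 1] = 8.15.
y₂ = 8.15 × 1.04 = 8.47 m.
q = V₁·y₁ = 19.5 × 1.04 = 20.3 m²/s. V₂ = q/y₂ = 20.3/8.47 = 2.39 m/s. E₁ = y₁ + V₁²/2g = 20.4 m; E₂ = y₂ + V₂²/2g = 8.77 m. ΔE = E₁ − E₂ = 11.7 m.

ΔE = 11.7 m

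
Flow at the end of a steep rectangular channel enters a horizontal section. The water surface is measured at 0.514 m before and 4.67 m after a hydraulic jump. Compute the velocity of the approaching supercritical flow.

For a rectangular channel the momentum equation gives q² = ½·g·y₁·y₂·(y₁ + y₂) = ½×9.81×0.514×4.67×5.18 = 61.0.
q = √61.0 = 7.81 m²/s.
V₁ = q/y₁ = 7.81/0.514 = 15.2 m/s.

V₁ = 15.2 m/s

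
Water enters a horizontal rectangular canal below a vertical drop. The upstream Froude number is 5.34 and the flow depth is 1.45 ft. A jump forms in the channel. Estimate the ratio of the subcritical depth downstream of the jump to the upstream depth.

Fr₁ = 5.34 (given).
Sequent-depth ratio: y₂/y₁ = ½[√(1 + 8Fr₁²) − 1] = ½[√229.1 − 1] = 7.07.

y₂/y₁ = 7.07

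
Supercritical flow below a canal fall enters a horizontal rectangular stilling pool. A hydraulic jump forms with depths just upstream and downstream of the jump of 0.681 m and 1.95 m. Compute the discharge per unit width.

q = 4.14 m²/s

For a rectangular channel the momentum equation gives q² = ½·g·y₁·y₂·(y₁ + y₂) = ½×9.81×0.681×1.95×2.63 = 17.1.
q = √17.1 = 4.14 m²/s.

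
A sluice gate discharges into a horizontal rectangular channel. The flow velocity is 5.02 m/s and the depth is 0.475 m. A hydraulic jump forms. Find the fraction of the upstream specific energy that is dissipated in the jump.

Fr₁ = V₁/√(g·y₁) = 5.02/√(9.81×0.475) = 2.33.
Bélanger equation: y₂/y₁ = ½[√(1 + 8Fr₁²) − 1] = ½[√44.26 − 1] = 2.83.
y₂ = 2.83 × 0.475 = 1.34 m.
E₁ = y₁ + V₁²/2g = 1.76 m. ΔE = (y₂ − y₁)³/(4y₁y₂) = 0.256 m. ΔE/E₁ = 0.256/1.76 = 0.146.

ΔE/E₁ = 0.146 (14.6%)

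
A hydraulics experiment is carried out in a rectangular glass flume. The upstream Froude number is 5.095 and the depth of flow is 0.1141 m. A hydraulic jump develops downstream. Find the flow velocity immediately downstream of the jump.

V₂ = 0.8018 m/s

Fr₁ = 5.095 (given).
From the momentum equation for a rectangular channel, y₂/y₁ = ½[√(1 + 8Fr₁²) − 1] = ½[√208.67 − 1] = 6.723.
y₂ = 6.723 × 0.1141 = 0.7671 m.
V₁ = Fr₁·√(g·y₁) = 5.095×√(9.81×0.1141) = 5.390 m/s; q = V₁·y₁ = 0.6150 m²/s.
V₂ = q/y₂ = 0.6150/0.7671 = 0.8018 m/s.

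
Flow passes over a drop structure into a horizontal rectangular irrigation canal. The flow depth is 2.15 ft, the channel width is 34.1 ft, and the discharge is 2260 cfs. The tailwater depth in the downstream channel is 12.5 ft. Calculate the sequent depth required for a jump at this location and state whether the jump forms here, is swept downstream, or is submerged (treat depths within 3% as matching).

q = Q/b = 2260/34.1 = 66.3 ft²/s; V₁ = q/y₁ = 30.8 ft/s. Fr₁ = V₁/√(g·y₁) = 3.70.
By Bélanger, y₂/y₁ = ½[√(1 + 8Fr₁²) − 1] = ½[√110.8 − 1] = 4.76.
y₂ = 4.76 × 2.15 = 10.2 ft.
Tailwater y_tw = 12.5 ft: y_tw > y₂, so the jump is submerged.

y₂ = 10.2 ft; the jump is submerged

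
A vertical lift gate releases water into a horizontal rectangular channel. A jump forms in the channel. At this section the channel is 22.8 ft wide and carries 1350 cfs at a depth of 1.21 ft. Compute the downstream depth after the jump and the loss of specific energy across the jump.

y₂ = 12.8 ft; ΔE = 25.2 ft

q = Q/b = 1350/22.8 = 59.2 ft²/s; V₁ = q/y₁ = 48.9 ft/s. Fr₁ = V₁/√(g·y₁) = 7.84.
From the momentum equation for a rectangular channel, y₂/y₁ = ½[√(1 + 8Fr₁²) − 1] = ½[√492.7 − 1] = 10.6.
y₂ = 10.6 × 1.21 = 12.8 ft.
Head loss: ΔE = (y₂ − y₁)³/(4y₁y₂) = (12.8 − 1.21)³/(4×1.21×12.8) = 1566/62.1 = 25.2 ft.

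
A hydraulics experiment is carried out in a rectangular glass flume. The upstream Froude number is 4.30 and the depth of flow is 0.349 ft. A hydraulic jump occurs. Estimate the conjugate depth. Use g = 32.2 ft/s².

Fr₁ = 4.30 (given).
By Bélanger, y₂/y₁ = ½[√(1 + 8Fr₁²) − 1] = ½[√148.9 − 1] = 5.60.
y₂ = 5.60 × 0.349 = 1.95 ft.

y₂ = 1.95 ft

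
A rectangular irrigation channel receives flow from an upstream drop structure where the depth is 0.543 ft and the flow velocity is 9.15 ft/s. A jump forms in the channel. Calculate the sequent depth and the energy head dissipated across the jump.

Fr₁ = V₁/√(g·y₁) = 9.15/√(32.2×0.543) = 2.19.
Conjugate-depth relation: y₂/y₁ = ½[√(1 + 8Fr₁²) − 1] = ½[√39.31 − 1] = 2.63.
y₂ = 2.63 × 0.543 = 1.43 ft.
q = V₁·y₁ = 9.15 × 0.543 = 4.97 ft²/s. V₂ = q/y₂ = 4.97/1.43 = 3.47 ft/s. E₁ = y₁ + V₁²/2g = 1.84 ft; E₂ = y₂ + V₂²/2g = 1.62 ft. ΔE = E₁ − E₂ = 0.225 ft.

y₂ = 1.43 ft; ΔE = 0.225 ft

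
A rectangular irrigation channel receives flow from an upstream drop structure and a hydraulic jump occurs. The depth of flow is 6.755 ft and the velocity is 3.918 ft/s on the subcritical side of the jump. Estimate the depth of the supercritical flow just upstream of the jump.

Fr₂ = V₂/√(g·y₂) = 3.918/√(32.2×6.755) = 0.2657.
Since the conjugate-depth ratio holds either way, y₁/y₂ = ½[√(1 + 8Fr₂²) − 1] = ½[√1.5646 − 1] = 0.1254.
y₁ = 0.1254 × 6.755 = 0.8472 ft.

y₁ = 0.8472 ft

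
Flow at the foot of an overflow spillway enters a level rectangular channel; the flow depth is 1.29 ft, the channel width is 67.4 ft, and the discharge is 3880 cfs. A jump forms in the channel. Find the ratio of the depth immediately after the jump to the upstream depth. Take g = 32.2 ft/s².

q = Q/b = 3880/67.4 = 57.6 ft²/s; V₁ = q/y₁ = 44.6 ft/s. Fr₁ = V₁/√(g·y₁) = 6.92.
By Bélanger, y₂/y₁ = ½[√(1 + 8Fr₁²) − 1] = ½[√384.5 − 1] = 9.30.

y₂/y₁ = 9.30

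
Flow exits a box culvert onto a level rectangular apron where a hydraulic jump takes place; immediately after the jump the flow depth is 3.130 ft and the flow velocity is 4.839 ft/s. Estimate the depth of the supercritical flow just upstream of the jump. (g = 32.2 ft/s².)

Fr₂ = V₂/√(g·y₂) = 4.839/√(32.2×3.130) = 0.4820.
From the momentum equation (using Fr₂), y₁/y₂ = ½[√(1 + 8Fr₂²) − 1] = ½[√2.8587 − 1] = 0.3454.
y₁ = 0.3454 × 3.130 = 1.081 ft.

y₁ = 1.081 ft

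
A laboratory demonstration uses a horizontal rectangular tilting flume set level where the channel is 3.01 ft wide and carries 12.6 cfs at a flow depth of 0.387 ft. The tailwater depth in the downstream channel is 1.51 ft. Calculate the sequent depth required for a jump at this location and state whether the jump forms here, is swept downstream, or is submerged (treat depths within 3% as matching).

y₂ = 1.49 ft; the jump forms here

q = Q/b = 12.6/3.01 = 4.19 ft²/s; V₁ = q/y₁ = 10.8 ft/s. Fr₁ = V₁/√(g·y₁) = 3.06.
Conjugate-depth relation: y₂/y₁ = ½[√(1 + 8Fr₁²) − 1] = ½[√76.11 − 1] = 3.86.
y₂ = 3.86 × 0.387 = 1.49 ft.
Tailwater y_tw = 1.51 ft: y_tw ≈ y₂, so the jump forms here.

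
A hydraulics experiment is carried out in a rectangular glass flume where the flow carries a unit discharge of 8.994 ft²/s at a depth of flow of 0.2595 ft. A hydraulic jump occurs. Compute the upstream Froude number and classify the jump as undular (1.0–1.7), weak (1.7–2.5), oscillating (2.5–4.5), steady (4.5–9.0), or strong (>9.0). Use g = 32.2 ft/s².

Fr₁ = 11.99; strong jump

V₁ = q/y₁ = 8.994/0.2595 = 34.66 ft/s. Fr₁ = V₁/√(g·y₁) = 34.66/√(32.2×0.2595) = 11.99.
Fr₁ = 11.99 lies in the strong range.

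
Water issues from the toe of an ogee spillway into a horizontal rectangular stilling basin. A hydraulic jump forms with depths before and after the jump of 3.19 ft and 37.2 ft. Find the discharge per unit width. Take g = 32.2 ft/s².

q = 278 ft²/s

For a rectangular channel the momentum equation gives q² = ½·g·y₁·y₂·(y₁ + y₂) = ½×32.2×3.19×37.2×40.4 = 77167.
q = √77167 = 278 ft²/s.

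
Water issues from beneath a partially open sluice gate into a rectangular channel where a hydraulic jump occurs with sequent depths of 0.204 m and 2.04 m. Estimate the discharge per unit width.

q = 2.14 m²/s

For a rectangular channel the momentum equation gives q² = ½·g·y₁·y₂·(y₁ + y₂) = ½×9.81×0.204×2.04×2.24 = 4.58.
q = √4.58 = 2.14 m²/s.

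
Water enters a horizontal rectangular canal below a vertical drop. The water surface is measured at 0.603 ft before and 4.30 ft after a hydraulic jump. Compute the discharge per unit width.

For a rectangular channel the momentum equation gives q² = ½·g·y₁·y₂·(y₁ + y₂) = ½×32.2×0.603×4.30×4.90 = 205.
q = √205 = 14.3 ft²/s.

q = 14.3 ft²/s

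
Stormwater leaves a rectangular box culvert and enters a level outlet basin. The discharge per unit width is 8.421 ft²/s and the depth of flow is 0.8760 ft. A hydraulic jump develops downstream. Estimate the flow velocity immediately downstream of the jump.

V₂ = 4.560 ft/s

V₁ = q/y₁ = 8.421/0.8760 = 9.613 ft/s. Fr₁ = V₁/√(g·y₁) = 9.613/√(32.2×0.8760) = 1.810.
Conjugate-depth relation: y₂/y₁ = ½[√(1 + 8Fr₁²) − 1] = ½[√27.209 − 1] = 2.108.
y₂ = 2.108 × 0.8760 = 1.847 ft.
V₂ = q/y₂ = 8.421/1.847 = 4.560 ft/s.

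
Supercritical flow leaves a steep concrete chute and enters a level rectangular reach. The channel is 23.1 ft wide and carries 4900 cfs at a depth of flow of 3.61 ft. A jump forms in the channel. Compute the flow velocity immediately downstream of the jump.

V₂ = 8.13 ft/s

q = Q/b = 4900/23.1 = 212 ft²/s; V₁ = q/y₁ = 58.8 ft/s. Fr₁ = V₁/√(g·y₁) = 5.45.
Conjugate-depth relation: y₂/y₁ = ½[√(1 + 8Fr₁²) − 1] = ½[√238.6 − 1] = 7.22.
y₂ = 7.22 × 3.61 = 26.1 ft.
V₂ = q/y₂ = 212/26.1 = 8.13 ft/s.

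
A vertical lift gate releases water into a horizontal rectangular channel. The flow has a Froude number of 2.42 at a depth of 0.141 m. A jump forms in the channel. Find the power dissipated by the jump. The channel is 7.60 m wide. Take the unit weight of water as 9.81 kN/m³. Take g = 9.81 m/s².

P = 2.68 kW

Fr₁ = 2.42 (given).
From the momentum equation for a rectangular channel, y₂/y₁ = ½[√(1 + 8Fr₁²) − 1] = ½[√47.85 − 1] = 2.96.
y₂ = 2.96 × 0.141 = 0.417 m.
V₁ = Fr₁·√(g·y₁) = 2.42×√(9.81×0.141) = 2.85 m/s; q = V₁·y₁ = 0.401 m²/s. V₂ = q/y₂ = 0.401/0.417 = 0.962 m/s. E₁ = y₁ + V₁²/2g = 0.554 m; E₂ = y₂ + V₂²/2g = 0.464 m. ΔE = E₁ − E₂ = 0.0895 m.
Q = q·b = 0.401 × 7.60 = 3.05 m³/s. P = γ·Q·ΔE = 9.81 × 3.05 × 0.0895 = 2.68 kW.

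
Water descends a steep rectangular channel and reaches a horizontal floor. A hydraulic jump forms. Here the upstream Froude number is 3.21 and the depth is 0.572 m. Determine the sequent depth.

Fr₁ = 3.21 (given).
From the momentum equation for a rectangular channel, y₂/y₁ = ½[√(1 + 8Fr₁²) − 1] = ½[√83.43 − 1] = 4.07.
y₂ = 4.07 × 0.572 = 2.33 m.

y₂ = 2.33 m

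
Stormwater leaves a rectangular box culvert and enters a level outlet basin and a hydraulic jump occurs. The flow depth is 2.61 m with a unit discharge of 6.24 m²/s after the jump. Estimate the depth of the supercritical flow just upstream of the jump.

V₂ = q/y₂ = 6.24/2.61 = 2.39 m/s; Fr₂ = V₂/√(g·y₂) = 0.472.
Applying the sequent-depth relation in reverse, y₁/y₂ = ½[√(1 + 8Fr₂²) − 1] = ½[√2.786 − 1] = 0.335.
y₁ = 0.335 × 2.61 = 0.873 m.

y₁ = 0.873 m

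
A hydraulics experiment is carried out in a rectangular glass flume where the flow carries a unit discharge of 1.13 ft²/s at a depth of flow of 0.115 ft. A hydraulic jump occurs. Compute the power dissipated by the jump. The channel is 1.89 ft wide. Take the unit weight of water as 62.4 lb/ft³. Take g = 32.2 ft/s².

V₁ = q/y₁ = 1.13/0.115 = 9.83 ft/s. Fr₁ = V₁/√(g·y₁) = 9.83/√(32.2×0.115) = 5.11.
Bélanger equation: y₂/y₁ = ½[√(1 + 8Fr₁²) − 1] = ½[√209.6 − 1] = 6.74.
y₂ = 6.74 × 0.115 = 0.775 ft.
Head loss: ΔE = (y₂ − y₁)³/(4y₁y₂) = (0.775 − 0.115)³/(4×0.115×0.775) = 0.287/0.356 = 0.806 ft.
Q = q·b = 1.13 × 1.89 = 2.14 cfs. P = γ·Q·ΔE/550 = 62.4 × 2.14 × 0.806 / 550 = 0.195 hp.

P = 0.195 hp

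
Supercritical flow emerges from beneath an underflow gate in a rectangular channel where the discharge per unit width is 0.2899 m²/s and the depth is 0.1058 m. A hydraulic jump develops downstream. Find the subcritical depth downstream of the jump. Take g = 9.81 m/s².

V₁ = q/y₁ = 0.2899/0.1058 = 2.740 m/s. Fr₁ = V₁/√(g·y₁) = 2.740/√(9.81×0.1058) = 2.690.
By Bélanger, y₂/y₁ = ½[√(1 + 8Fr₁²) − 1] = ½[√58.871 − 1] = 3.336.
y₂ = 3.336 × 0.1058 = 0.3530 m.

y₂ = 0.3530 m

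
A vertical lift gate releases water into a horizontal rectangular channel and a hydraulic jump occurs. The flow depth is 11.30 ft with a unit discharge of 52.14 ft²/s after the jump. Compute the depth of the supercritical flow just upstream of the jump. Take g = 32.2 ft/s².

y₁ = 1.196 ft

V₂ = q/y₂ = 52.14/11.30 = 4.614 ft/s; Fr₂ = V₂/√(g·y₂) = 0.2419.
The Bélanger relation is symmetric: y₁/y₂ = ½[√(1 + 8Fr₂²) − 1] = ½[√1.4681 − 1] = 0.1058.
y₁ = 0.1058 × 11.30 = 1.196 ft.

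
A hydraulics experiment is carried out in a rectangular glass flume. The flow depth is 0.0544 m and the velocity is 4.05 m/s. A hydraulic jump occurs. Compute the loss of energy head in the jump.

ΔE = 0.475 m

Fr₁ = V₁/√(g·y₁) = 4.05/√(9.81×0.0544) = 5.54.
By Bélanger, y₂/y₁ = ½[√(1 + 8Fr₁²) − 1] = ½[√246.9 − 1] = 7.36.
y₂ = 7.36 × 0.0544 = 0.400 m.
q = V₁·y₁ = 4.05 × 0.0544 = 0.220 m²/s. V₂ = q/y₂ = 0.220/0.400 = 0.551 m/s. E₁ = y₁ + V₁²/2g = 0.890 m; E₂ = y₂ + V₂²/2g = 0.416 m. ΔE = E₁ − E₂ = 0.475 m.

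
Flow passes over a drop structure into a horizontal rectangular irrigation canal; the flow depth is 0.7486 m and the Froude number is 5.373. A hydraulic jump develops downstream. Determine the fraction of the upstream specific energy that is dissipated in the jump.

Fr₁ = 5.373 (given).
By Bélanger, y₂/y₁ = ½[√(1 + 8Fr₁²) − 1] = ½[√231.95 − 1] = 7.115.
y₂ = 7.115 × 0.7486 = 5.326 m.
E₁ = y₁(1 + Fr₁²/2) = 0.7486×(1 + 5.373²/2) = 11.55 m. ΔE = (y₂ − y₁)³/(4y₁y₂) = 6.015 m. ΔE/E₁ = 6.015/11.55 = 0.521.

ΔE/E₁ = 0.521 (52.1%)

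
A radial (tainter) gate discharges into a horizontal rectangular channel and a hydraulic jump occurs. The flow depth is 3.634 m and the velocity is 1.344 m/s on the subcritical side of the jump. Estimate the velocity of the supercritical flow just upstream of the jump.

V₁ = 14.49 m/s

Fr₂ = V₂/√(g·y₂) = 1.344/√(9.81×3.634) = 0.2251.
From the momentum equation (using Fr₂), y₁/y₂ = ½[√(1 + 8Fr₂²) − 1] = ½[√1.4054 − 1] = 0.09274.
y₁ = 0.09274 × 3.634 = 0.3370 m.
V₁ = q/y₁ = 4.884/0.3370 = 14.49 m/s.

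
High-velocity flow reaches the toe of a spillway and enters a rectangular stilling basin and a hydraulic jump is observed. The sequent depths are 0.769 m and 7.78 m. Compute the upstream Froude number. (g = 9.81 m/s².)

For a rectangular channel the momentum equation gives q² = ½·g·y₁·y₂·(y₁ + y₂) = ½×9.81×0.769×7.78×8.55 = 251.
q = √251 = 15.8 m²/s.
V₁ = q/y₁ = 20.6 m/s; Fr₁ = V₁/√(g·y₁) = 7.50.

Fr₁ = 7.50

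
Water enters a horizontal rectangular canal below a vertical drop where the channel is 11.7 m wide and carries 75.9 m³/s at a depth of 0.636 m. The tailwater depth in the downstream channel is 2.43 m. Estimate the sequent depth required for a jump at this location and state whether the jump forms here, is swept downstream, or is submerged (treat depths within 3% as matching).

y₂ = 3.37 m; the jump is swept downstream

q = Q/b = 75.9/11.7 = 6.49 m²/s; V₁ = q/y₁ = 10.2 m/s. Fr₁ = V₁/√(g·y₁) = 4.08.
Conjugate-depth relation: y₂/y₁ = ½[√(1 + 8Fr₁²) − 1] = ½[√134.4 − 1] = 5.30.
y₂ = 5.30 × 0.636 = 3.37 m.
Tailwater y_tw = 2.43 m: y_tw < y₂, so the jump is swept downstream.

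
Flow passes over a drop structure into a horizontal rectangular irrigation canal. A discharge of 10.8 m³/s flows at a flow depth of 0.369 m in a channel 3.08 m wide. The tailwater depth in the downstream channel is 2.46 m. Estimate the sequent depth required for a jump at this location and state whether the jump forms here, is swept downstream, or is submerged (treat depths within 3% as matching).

q = Q/b = 10.8/3.08 = 3.51 m²/s; V₁ = q/y₁ = 9.50 m/s. Fr₁ = V₁/√(g·y₁) = 4.99.
From the momentum equation for a rectangular channel, y₂/y₁ = ½[√(1 + 8Fr₁²) − 1] = ½[√200.6 − 1] = 6.58.
y₂ = 6.58 × 0.369 = 2.43 m.
Tailwater y_tw = 2.46 m: y_tw ≈ y₂, so the jump forms here.

y₂ = 2.43 m; the jump forms here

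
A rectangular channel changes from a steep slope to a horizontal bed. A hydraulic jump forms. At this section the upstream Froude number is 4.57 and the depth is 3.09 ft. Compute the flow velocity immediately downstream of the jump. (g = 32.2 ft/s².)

V₂ = 7.62 ft/s

Fr₁ = 4.57 (given).
Bélanger equation: y₂/y₁ = ½[√(1 + 8Fr₁²) − 1] = ½[√168.1 − 1] = 5.98.
y₂ = 5.98 × 3.09 = 18.5 ft.
V₁ = Fr₁·√(g·y₁) = 4.57×√(32.2×3.09) = 45.6 ft/s; q = V₁·y₁ = 141 ft²/s.
V₂ = q/y₂ = 141/18.5 = 7.62 ft/s.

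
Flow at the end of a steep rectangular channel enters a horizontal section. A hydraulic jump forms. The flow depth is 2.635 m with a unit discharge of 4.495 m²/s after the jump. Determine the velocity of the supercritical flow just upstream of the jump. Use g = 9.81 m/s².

V₁ = 9.011 m/s

V₂ = q/y₂ = 4.495/2.635 = 1.706 m/s; Fr₂ = V₂/√(g·y₂) = 0.3355.
Since the conjugate-depth ratio holds either way, y₁/y₂ = ½[√(1 + 8Fr₂²) − 1] = ½[√1.9006 − 1] = 0.1893.
y₁ = 0.1893 × 2.635 = 0.4988 m.
V₁ = q/y₁ = 4.495/0.4988 = 9.011 m/s.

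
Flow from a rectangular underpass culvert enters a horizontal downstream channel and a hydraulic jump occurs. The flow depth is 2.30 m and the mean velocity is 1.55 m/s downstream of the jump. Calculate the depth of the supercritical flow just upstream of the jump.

Fr₂ = V₂/√(g·y₂) = 1.55/√(9.81×2.30) = 0.326.
From the momentum equation (using Fr₂), y₁/y₂ = ½[√(1 + 8Fr₂²) − 1] = ½[√1.852 − 1] = 0.180.
y₁ = 0.180 × 2.30 = 0.415 m.

y₁ = 0.415 m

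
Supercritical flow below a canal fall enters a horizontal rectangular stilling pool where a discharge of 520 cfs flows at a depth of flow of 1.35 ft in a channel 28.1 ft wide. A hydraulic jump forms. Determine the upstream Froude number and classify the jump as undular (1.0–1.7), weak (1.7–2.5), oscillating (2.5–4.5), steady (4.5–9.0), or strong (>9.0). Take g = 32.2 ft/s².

Fr₁ = 2.08; weak jump

q = Q/b = 520/28.1 = 18.5 ft²/s; V₁ = q/y₁ = 13.7 ft/s. Fr₁ = V₁/√(g·y₁) = 2.08.
Fr₁ = 2.08 lies in the weak range.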